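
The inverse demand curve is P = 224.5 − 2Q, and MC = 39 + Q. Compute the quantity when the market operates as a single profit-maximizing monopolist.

Q = 37.1

The monopolist equates marginal revenue to marginal cost: 224.5 − 4Q = 39 + Q, so Q = 37.1. From demand, P = 150.3.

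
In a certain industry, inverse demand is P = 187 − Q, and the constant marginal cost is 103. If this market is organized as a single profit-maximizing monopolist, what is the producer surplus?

PS = 1764

Monopoly sets MR = MC: 187 − 2Q = 103 ⇒ Q = 42, P = 187 − 42 = 145.
PS = (145 − 103)·42 = 1764.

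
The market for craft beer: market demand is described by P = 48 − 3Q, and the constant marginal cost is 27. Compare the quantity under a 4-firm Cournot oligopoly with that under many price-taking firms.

With 4 symmetric Cournot firms, each firm's FOC gives 48 − 15q = 27, so q = 1.4, Q = 4·1.4 = 5.6, and P = 31.2.
Under competition P = MC = 27, so Q = (48 − 27)/3 = 7.

Cournot: Q = 5.6; Competition: Q = 7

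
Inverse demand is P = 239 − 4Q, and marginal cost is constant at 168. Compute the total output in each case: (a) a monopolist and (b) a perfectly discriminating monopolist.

Monopoly sets MR = MC: 239 − 8Q = 168 ⇒ Q = 8.875, P = 239 − 4·8.875 = 203.5.
Under first-degree price discrimination the firm charges each unit its demand price and produces up to where P = MC, i.e. Q = 17.75. Consumer surplus is zero; producer surplus equals total surplus.

Monopoly: Q = 8.875; Perfect PD: Q = 17.75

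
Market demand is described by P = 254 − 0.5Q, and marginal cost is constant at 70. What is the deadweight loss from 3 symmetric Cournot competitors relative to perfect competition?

DWL = 2116

Under competition P = MC = 70, so Q = (254 − 70)/0.5 = 368.
Cournot with 3 identical firms: the symmetric best-response condition is 254 − 2q = 70. Each firm produces q = 92, total output Q = 276, price P = 116.
DWL is the triangle between Q = 276 and Q = 368: ½·(368 − 276)·(116 − 70) = 2116.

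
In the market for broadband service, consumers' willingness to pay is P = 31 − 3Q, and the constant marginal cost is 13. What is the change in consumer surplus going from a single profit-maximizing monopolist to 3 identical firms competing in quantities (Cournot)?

Monopoly sets MR = MC: 31 − 6Q = 13 ⇒ Q = 3, P = 31 − 3·3 = 22.
CS = ½·(31 − 22)·3 = 13.5.
With 3 symmetric Cournot firms, each firm's FOC gives 31 − 12q = 13, so q = 1.5, Q = 3·1.5 = 4.5, and P = 17.5.
CS = ½·(31 − 17.5)·4.5 = 30.375.
Change in consumer surplus: 30.375 − 13.5 = 16.875.

Consumer surplus rises by 16.875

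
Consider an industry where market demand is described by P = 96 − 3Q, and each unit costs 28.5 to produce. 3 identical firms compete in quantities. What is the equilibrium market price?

In a 3-firm Cournot equilibrium, symmetry and the first-order condition give q = (96 − 28.5)/(12) = 5.625. So Q = 16.875 and P = 45.375.

P = 45.375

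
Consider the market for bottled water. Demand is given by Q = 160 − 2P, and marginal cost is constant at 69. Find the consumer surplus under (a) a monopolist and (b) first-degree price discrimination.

Monopoly: CS = 30.25; Perfect PD: CS = 0

Inverting demand: P = 80 − 0.5Q.
Monopoly sets MR = MC: 80 − Q = 69 ⇒ Q = 11, P = 80 − 0.5·11 = 74.5.
CS = ½·(80 − 74.5)·11 = 30.25.
With perfect price discrimination, output is the efficient level Q = 22 (where demand meets MC), but every buyer pays their willingness to pay: CS = 0 and PS = total surplus.
CS = 0.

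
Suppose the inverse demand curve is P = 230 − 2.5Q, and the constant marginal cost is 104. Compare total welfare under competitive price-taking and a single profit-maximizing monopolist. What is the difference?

Total welfare falls by 793.8

Competitive firms price at marginal cost: P = 104, giving Q = 50.4.
CS = ½·(230 − 104)·50.4 = 3175.2; PS = (104 − 104)·50.4 = 0; TS = 3175.2.
Monopoly sets MR = MC: 230 − 5Q = 104 ⇒ Q = 25.2, P = 230 − 2.5·25.2 = 167.
CS = ½·(230 − 167)·25.2 = 793.8; PS = (167 − 104)·25.2 = 1587.6; TS = 2381.4.
Change in total welfare: 2381.4 − 3175.2 = −793.8.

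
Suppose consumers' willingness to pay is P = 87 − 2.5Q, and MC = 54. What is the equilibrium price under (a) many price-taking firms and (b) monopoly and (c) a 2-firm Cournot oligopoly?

Competition: P = 54; Monopoly: P = 70.5; Cournot: P = 65

Competitive firms price at marginal cost: P = 54, giving Q = 13.2.
The monopolist equates marginal revenue to marginal cost: 87 − 5Q = 54, so Q = 6.6. From demand, P = 70.5.
With 2 symmetric Cournot firms, each firm's FOC gives 87 − 7.5q = 54, so q = 4.4, Q = 2·4.4 = 8.8, and P = 65.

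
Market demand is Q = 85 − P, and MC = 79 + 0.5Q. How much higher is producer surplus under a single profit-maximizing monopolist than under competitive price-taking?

Producer surplus rises by 3.2

Inverting demand: P = 85 − Q.
Under competition P = MC: 85 − Q = 79 + 0.5Q ⇒ Q = 4, P = 81.
PS = P·Q − VC(Q) = 81·4 − (79·4 + ½·0.5·4²) = 4.
A monopolist chooses Q where MR = MC. MR = 85 − 2Q; setting this equal to 79 + 0.5Q gives Q = 2.4 and P = 82.6.
PS = P·Q − VC(Q) = 82.6·2.4 − (79·2.4 + ½·0.5·2.4²) = 7.2.
Change in producer surplus: 7.2 − 4 = 3.2.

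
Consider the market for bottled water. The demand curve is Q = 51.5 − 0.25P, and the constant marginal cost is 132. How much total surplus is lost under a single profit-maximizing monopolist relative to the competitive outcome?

Inverting demand: P = 206 − 4Q.
Perfect competition: P = MC = 132, so 206 − 4Q = 132 and Q = 18.5.
Monopoly sets MR = MC: 206 − 8Q = 132 ⇒ Q = 9.25, P = 206 − 4·9.25 = 169.
DWL is the triangle between Q = 9.25 and Q = 18.5: ½·(18.5 − 9.25)·(169 − 132) = 171.125.

DWL = 171.125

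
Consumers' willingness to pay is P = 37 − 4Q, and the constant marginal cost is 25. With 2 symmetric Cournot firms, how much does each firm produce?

q_i = 1

Cournot with 2 identical firms: the symmetric best-response condition is 37 − 12q = 25. Each firm produces q = 1, total output Q = 2, price P = 29.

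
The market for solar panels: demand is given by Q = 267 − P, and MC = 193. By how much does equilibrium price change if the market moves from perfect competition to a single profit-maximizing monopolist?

Equilibrium price rises by 37

Inverting demand: P = 267 − Q.
Perfect competition: P = MC = 193, so 267 − Q = 193 and Q = 74.
A monopolist chooses Q where MR = MC. MR = 267 − 2Q; setting this equal to 193 gives Q = 37 and P = 230.
Change in equilibrium price: 230 − 193 = 37.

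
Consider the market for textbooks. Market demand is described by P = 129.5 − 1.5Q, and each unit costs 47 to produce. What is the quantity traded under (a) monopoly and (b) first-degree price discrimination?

Monopoly: Q = 27.5; Perfect PD: Q = 55

A monopolist chooses Q where MR = MC. MR = 129.5 − 3Q; setting this equal to 47 gives Q = 27.5 and P = 88.25.
Under first-degree price discrimination the firm charges each unit its demand price and produces up to where P = MC, i.e. Q = 55. Consumer surplus is zero; producer surplus equals total surplus.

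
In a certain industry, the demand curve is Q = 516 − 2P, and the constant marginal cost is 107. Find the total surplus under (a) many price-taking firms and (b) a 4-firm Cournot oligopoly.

Competition: TS = 22801; Cournot: TS = 21888.96

Inverting demand: P = 258 − 0.5Q.
Perfect competition: P = MC = 107, so 258 − 0.5Q = 107 and Q = 302.
CS = ½·(258 − 107)·302 = 22801; PS = (107 − 107)·302 = 0; TS = 22801.
Cournot with 4 identical firms: the symmetric best-response condition is 258 − 2.5q = 107. Each firm produces q = 60.4, total output Q = 241.6, price P = 137.2.
CS = ½·(258 − 137.2)·241.6 = 14592.64; PS = (137.2 − 107)·241.6 = 7296.32; TS = 21888.96.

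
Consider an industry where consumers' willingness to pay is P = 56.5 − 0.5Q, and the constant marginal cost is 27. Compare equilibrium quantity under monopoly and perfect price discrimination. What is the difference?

Q rises by 29.5

A monopolist chooses Q where MR = MC. MR = 56.5 − Q; setting this equal to 27 gives Q = 29.5 and P = 41.75.
A perfectly discriminating monopolist sells every unit with P(Q) ≥ MC(Q), so output equals the competitive quantity Q = 59. Each buyer pays their reservation price, so CS = 0 and the firm captures all surplus.
Change in equilibrium quantity: 59 − 29.5 = 29.5.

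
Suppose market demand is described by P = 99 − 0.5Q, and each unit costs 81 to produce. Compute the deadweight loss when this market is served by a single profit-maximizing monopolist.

DWL = 81

Under competition P = MC = 81, so Q = (99 − 81)/0.5 = 36.
Monopoly sets MR = MC: 99 − Q = 81 ⇒ Q = 18, P = 99 − 0.5·18 = 90.
DWL is the triangle between Q = 18 and Q = 36: ½·(36 − 18)·(90 − 81) = 81.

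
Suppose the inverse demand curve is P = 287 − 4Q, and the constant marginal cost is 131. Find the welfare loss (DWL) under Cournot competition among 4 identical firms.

DWL = 121.68

Perfect competition: P = MC = 131, so 287 − 4Q = 131 and Q = 39.
With 4 symmetric Cournot firms, each firm's FOC gives 287 − 20q = 131, so q = 7.8, Q = 4·7.8 = 31.2, and P = 162.2.
DWL is the triangle between Q = 31.2 and Q = 39: ½·(39 − 31.2)·(162.2 − 131) = 121.68.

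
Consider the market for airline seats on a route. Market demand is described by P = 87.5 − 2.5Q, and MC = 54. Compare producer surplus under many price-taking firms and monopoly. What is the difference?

Under competition P = MC = 54, so Q = (87.5 − 54)/2.5 = 13.4.
PS = (54 − 54)·13.4 = 0.
Monopoly sets MR = MC: 87.5 − 5Q = 54 ⇒ Q = 6.7, P = 87.5 − 2.5·6.7 = 70.75.
PS = (70.75 − 54)·6.7 = 112.225.
Change in producer surplus: 112.225 − 0 = 112.225.

Producer surplus rises by 112.225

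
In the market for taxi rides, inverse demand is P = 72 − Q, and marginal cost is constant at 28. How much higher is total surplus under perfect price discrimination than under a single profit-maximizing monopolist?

Total surplus rises by 242

A monopolist chooses Q where MR = MC. MR = 72 − 2Q; setting this equal to 28 gives Q = 22 and P = 50.
CS = ½·(72 − 50)·22 = 242; PS = (50 − 28)·22 = 484; TS = 726.
A perfectly discriminating monopolist sells every unit with P(Q) ≥ MC(Q), so output equals the competitive quantity Q = 44. Each buyer pays their reservation price, so CS = 0 and the firm captures all surplus.
TS = 968 (equal to competitive TS).
Change in total surplus: 968 − 726 = 242.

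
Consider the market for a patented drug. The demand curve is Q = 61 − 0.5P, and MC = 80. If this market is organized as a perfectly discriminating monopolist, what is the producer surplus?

PS = 441

Inverting demand: P = 122 − 2Q.
A perfectly discriminating monopolist sells every unit with P(Q) ≥ MC(Q), so output equals the competitive quantity Q = 21. Each buyer pays their reservation price, so CS = 0 and the firm captures all surplus.
PS = ½·(122 − 80)·21 = 441.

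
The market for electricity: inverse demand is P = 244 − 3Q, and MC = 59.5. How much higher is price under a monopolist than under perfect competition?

Perfect competition: P = MC = 59.5, so 244 − 3Q = 59.5 and Q = 61.5.
Monopoly sets MR = MC: 244 − 6Q = 59.5 ⇒ Q = 30.75, P = 244 − 3·30.75 = 151.75.
Change in price: 151.75 − 59.5 = 92.25.

P rises by 92.25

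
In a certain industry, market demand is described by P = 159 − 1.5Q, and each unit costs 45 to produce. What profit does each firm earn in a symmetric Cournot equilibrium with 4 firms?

With 4 symmetric Cournot firms, each firm's FOC gives 159 − 7.5q = 45, so q = 15.2, Q = 4·15.2 = 60.8, and P = 67.8.
Each firm's profit = (67.8 − 45)·15.2 = 346.56.

π_i = 346.56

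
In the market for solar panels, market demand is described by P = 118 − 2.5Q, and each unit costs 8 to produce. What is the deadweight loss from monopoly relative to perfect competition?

Competitive firms price at marginal cost: P = 8, giving Q = 44.
The monopolist equates marginal revenue to marginal cost: 118 − 5Q = 8, so Q = 22. From demand, P = 63.
DWL is the triangle between Q = 22 and Q = 44: ½·(44 − 22)·(63 − 8) = 605.

DWL = 605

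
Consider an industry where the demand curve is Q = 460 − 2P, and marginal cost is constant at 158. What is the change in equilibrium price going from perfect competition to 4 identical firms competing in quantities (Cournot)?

P rises by 14.4

Inverting demand: P = 230 − 0.5Q.
Competitive firms price at marginal cost: P = 158, giving Q = 144.
Cournot with 4 identical firms: the symmetric best-response condition is 230 − 2.5q = 158. Each firm produces q = 28.8, total output Q = 115.2, price P = 172.4.
Change in equilibrium price: 172.4 − 158 = 14.4.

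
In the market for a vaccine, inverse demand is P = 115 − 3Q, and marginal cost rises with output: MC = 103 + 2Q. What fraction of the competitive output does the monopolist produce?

Monopoly sets MR = MC: 115 − 6Q = 103 + 2Q ⇒ Q = 1.5, P = 115 − 3·1.5 = 110.5.
Competitive equilibrium sets price equal to marginal cost: 115 − 3Q = 103 + 2Q, so Q = 2.4 and P = 107.8.
Ratio Q_m/Q_c = 1.5/2.4 = 0.625.

Q_m/Q_c = 0.625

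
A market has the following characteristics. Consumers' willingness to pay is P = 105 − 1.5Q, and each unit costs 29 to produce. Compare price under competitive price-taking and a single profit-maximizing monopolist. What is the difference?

Perfect competition: P = MC = 29, so 105 − 1.5Q = 29 and Q = 152/3.
The monopolist equates marginal revenue to marginal cost: 105 − 3Q = 29, so Q = 76/3. From demand, P = 67.
Change in price: 67 − 29 = 38.

Price rises by 38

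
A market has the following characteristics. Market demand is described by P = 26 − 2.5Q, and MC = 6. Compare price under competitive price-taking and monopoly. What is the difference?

Under competition P = MC = 6, so Q = (26 − 6)/2.5 = 8.
A monopolist chooses Q where MR = MC. MR = 26 − 5Q; setting this equal to 6 gives Q = 4 and P = 16.
Change in price: 16 − 6 = 10.

Price rises by 10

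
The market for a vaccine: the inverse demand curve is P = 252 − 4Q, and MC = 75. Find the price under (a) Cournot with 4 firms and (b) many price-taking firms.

Cournot: P = 110.4; Competition: P = 75

In a 4-firm Cournot equilibrium, symmetry and the first-order condition give q = (252 − 75)/(20) = 8.85. So Q = 35.4 and P = 110.4.
Perfect competition: P = MC = 75, so 252 − 4Q = 75 and Q = 44.25.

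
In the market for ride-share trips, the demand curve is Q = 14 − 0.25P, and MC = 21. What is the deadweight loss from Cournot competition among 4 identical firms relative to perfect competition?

Inverting demand: P = 56 − 4Q.
Perfect competition: P = MC = 21, so 56 − 4Q = 21 and Q = 8.75.
With 4 symmetric Cournot firms, each firm's FOC gives 56 − 20q = 21, so q = 1.75, Q = 4·1.75 = 7, and P = 28.
DWL is the triangle between Q = 7 and Q = 8.75: ½·(8.75 − 7)·(28 − 21) = 6.125.

DWL = 6.125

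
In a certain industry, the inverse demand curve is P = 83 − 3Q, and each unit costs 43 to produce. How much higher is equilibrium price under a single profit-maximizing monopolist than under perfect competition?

Perfect competition: P = MC = 43, so 83 − 3Q = 43 and Q = 40/3.
Monopoly sets MR = MC: 83 − 6Q = 43 ⇒ Q = 20/3, P = 83 − 3·20/3 = 63.
Change in equilibrium price: 63 − 43 = 20.

P rises by 20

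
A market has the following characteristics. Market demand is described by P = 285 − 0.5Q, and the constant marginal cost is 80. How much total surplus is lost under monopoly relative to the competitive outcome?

DWL = 10506.25

Competitive firms price at marginal cost: P = 80, giving Q = 410.
A monopolist chooses Q where MR = MC. MR = 285 − Q; setting this equal to 80 gives Q = 205 and P = 182.5.
DWL is the triangle between Q = 205 and Q = 410: ½·(410 − 205)·(182.5 − 80) = 10506.25.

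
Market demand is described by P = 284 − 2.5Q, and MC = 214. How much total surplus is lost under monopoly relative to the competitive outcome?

DWL = 245

Competitive firms price at marginal cost: P = 214, giving Q = 28.
The monopolist equates marginal revenue to marginal cost: 284 − 5Q = 214, so Q = 14. From demand, P = 249.
DWL is the triangle between Q = 14 and Q = 28: ½·(28 − 14)·(249 − 214) = 245.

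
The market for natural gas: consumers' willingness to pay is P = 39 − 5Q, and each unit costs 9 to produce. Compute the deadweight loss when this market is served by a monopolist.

DWL = 22.5

Competitive firms price at marginal cost: P = 9, giving Q = 6.
The monopolist equates marginal revenue to marginal cost: 39 − 10Q = 9, so Q = 3. From demand, P = 24.
DWL is the triangle between Q = 3 and Q = 6: ½·(6 − 3)·(24 − 9) = 22.5.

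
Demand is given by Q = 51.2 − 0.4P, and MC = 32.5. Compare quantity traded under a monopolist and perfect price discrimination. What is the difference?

Inverting demand: P = 128 − 2.5Q.
The monopolist equates marginal revenue to marginal cost: 128 − 5Q = 32.5, so Q = 19.1. From demand, P = 80.25.
Under first-degree price discrimination the firm charges each unit its demand price and produces up to where P = MC, i.e. Q = 38.2. Consumer surplus is zero; producer surplus equals total surplus.
Change in quantity traded: 38.2 − 19.1 = 19.1.

Quantity traded rises by 19.1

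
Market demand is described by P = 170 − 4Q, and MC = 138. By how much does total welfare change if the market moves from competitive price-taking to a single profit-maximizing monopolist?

Total welfare falls by 32

Competitive firms price at marginal cost: P = 138, giving Q = 8.
CS = ½·(170 − 138)·8 = 128; PS = (138 − 138)·8 = 0; TS = 128.
A monopolist chooses Q where MR = MC. MR = 170 − 8Q; setting this equal to 138 gives Q = 4 and P = 154.
CS = ½·(170 − 154)·4 = 32; PS = (154 − 138)·4 = 64; TS = 96.
Change in total welfare: 96 − 128 = −32.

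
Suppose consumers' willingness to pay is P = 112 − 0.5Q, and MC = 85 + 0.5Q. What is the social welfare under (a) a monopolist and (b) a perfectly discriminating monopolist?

Monopoly: TS = 324; Perfect PD: TS = 364.5

A monopolist chooses Q where MR = MC. MR = 112 − Q; setting this equal to 85 + 0.5Q gives Q = 18 and P = 103.
CS = ½·(112 − 103)·18 = 81; PS = (103·18 − 85·18 − ½·0.5·18²) = 243; TS = 324.
Under first-degree price discrimination the firm charges each unit its demand price and produces up to where P = MC, i.e. Q = 27. Consumer surplus is zero; producer surplus equals total surplus.
TS = 364.5 (equal to competitive TS).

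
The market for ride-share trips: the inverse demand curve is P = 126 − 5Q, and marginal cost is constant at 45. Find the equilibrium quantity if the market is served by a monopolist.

Q = 8.1

A monopolist chooses Q where MR = MC. MR = 126 − 10Q; setting this equal to 45 gives Q = 8.1 and P = 85.5.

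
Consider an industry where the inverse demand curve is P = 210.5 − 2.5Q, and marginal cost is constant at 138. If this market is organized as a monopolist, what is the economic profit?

Profit = 525.625

A monopolist chooses Q where MR = MC. MR = 210.5 − 5Q; setting this equal to 138 gives Q = 14.5 and P = 174.25.
Profit = (174.25 − 138)·14.5 = 525.625.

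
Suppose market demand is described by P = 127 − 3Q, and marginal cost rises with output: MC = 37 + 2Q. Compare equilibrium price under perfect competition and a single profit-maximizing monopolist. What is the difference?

Competitive equilibrium sets price equal to marginal cost: 127 − 3Q = 37 + 2Q, so Q = 18 and P = 73.
The monopolist equates marginal revenue to marginal cost: 127 − 6Q = 37 + 2Q, so Q = 11.25. From demand, P = 93.25.
Change in equilibrium price: 93.25 − 73 = 20.25.

P rises by 20.25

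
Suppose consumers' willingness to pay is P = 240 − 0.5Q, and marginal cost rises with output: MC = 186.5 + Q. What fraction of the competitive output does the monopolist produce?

Q_m/Q_c = 0.75

A monopolist chooses Q where MR = MC. MR = 240 − Q; setting this equal to 186.5 + Q gives Q = 26.75 and P = 226.625.
Competitive equilibrium sets price equal to marginal cost: 240 − 0.5Q = 186.5 + Q, so Q = 107/3 and P = 1333/6.
Ratio Q_m/Q_c = 26.75/(107/3) = 0.75.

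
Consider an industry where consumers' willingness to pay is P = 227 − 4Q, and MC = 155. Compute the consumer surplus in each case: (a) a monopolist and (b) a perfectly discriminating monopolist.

A monopolist chooses Q where MR = MC. MR = 227 − 8Q; setting this equal to 155 gives Q = 9 and P = 191.
CS = ½·(227 − 191)·9 = 162.
A perfectly discriminating monopolist sells every unit with P(Q) ≥ MC(Q), so output equals the competitive quantity Q = 18. Each buyer pays their reservation price, so CS = 0 and the firm captures all surplus.
CS = 0.

Monopoly: CS = 162; Perfect PD: CS = 0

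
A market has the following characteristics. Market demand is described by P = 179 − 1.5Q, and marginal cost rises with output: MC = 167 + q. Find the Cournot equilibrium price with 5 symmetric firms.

With 5 symmetric Cournot firms, each firm's FOC gives 179 − 9q = 167 + q, so q = 1.2, Q = 5·1.2 = 6, and P = 170.

P = 170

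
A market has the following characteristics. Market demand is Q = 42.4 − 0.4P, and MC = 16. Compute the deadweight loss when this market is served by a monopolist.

Inverting demand: P = 106 − 2.5Q.
Competitive firms price at marginal cost: P = 16, giving Q = 36.
A monopolist chooses Q where MR = MC. MR = 106 − 5Q; setting this equal to 16 gives Q = 18 and P = 61.
DWL is the triangle between Q = 18 and Q = 36: ½·(36 − 18)·(61 − 16) = 405.

DWL = 405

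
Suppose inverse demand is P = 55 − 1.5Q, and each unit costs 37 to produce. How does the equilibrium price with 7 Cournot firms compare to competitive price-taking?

With 7 symmetric Cournot firms, each firm's FOC gives 55 − 12q = 37, so q = 1.5, Q = 7·1.5 = 10.5, and P = 39.25.
Competitive firms price at marginal cost: P = 37, giving Q = 12.

Cournot: P = 39.25; Competition: P = 37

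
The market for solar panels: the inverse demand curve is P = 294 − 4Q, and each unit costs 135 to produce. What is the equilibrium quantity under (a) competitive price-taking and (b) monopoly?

Competitive firms price at marginal cost: P = 135, giving Q = 39.75.
The monopolist equates marginal revenue to marginal cost: 294 − 8Q = 135, so Q = 19.875. From demand, P = 214.5.

Competition: Q = 39.75; Monopoly: Q = 19.875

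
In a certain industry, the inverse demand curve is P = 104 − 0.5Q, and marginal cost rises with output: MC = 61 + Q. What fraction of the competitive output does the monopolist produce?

Q_m/Q_c = 0.75

The monopolist equates marginal revenue to marginal cost: 104 − Q = 61 + Q, so Q = 21.5. From demand, P = 93.25.
Competitive equilibrium sets price equal to marginal cost: 104 − 0.5Q = 61 + Q, so Q = 86/3 and P = 269/3.
Ratio Q_m/Q_c = 21.5/(86/3) = 0.75.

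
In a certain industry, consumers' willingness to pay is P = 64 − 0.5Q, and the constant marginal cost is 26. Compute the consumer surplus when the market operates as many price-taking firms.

CS = 1444

Under competition P = MC = 26, so Q = (64 − 26)/0.5 = 76.
CS = ½·(64 − 26)·76 = 1444.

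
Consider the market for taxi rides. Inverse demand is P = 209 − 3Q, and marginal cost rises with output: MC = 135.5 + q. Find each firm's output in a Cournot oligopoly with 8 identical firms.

In a 8-firm Cournot equilibrium, symmetry and the first-order condition give q = (209 − 135.5)/(28) = 2.625. So Q = 21 and P = 146.

q_i = 2.625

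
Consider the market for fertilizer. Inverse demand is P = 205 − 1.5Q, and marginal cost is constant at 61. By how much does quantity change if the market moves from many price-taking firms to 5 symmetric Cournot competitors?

Q falls by 16

Competitive firms price at marginal cost: P = 61, giving Q = 96.
With 5 symmetric Cournot firms, each firm's FOC gives 205 − 9q = 61, so q = 16, Q = 5·16 = 80, and P = 85.
Change in quantity: 80 − 96 = −16.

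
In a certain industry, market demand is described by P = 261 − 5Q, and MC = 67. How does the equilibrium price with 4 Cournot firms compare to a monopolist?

In a 4-firm Cournot equilibrium, symmetry and the first-order condition give q = (261 − 67)/(25) = 7.76. So Q = 31.04 and P = 105.8.
Monopoly sets MR = MC: 261 − 10Q = 67 ⇒ Q = 19.4, P = 261 − 5·19.4 = 164.

Cournot: P = 105.8; Monopoly: P = 164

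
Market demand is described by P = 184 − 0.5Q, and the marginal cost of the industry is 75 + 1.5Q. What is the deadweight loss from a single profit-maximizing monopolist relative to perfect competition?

Competitive equilibrium sets price equal to marginal cost: 184 − 0.5Q = 75 + 1.5Q, so Q = 54.5 and P = 156.75.
The monopolist equates marginal revenue to marginal cost: 184 − Q = 75 + 1.5Q, so Q = 43.6. From demand, P = 162.2.
CS = ½·(184 − 156.75)·54.5 = 11881/16; PS = (156.75·54.5 − 75·54.5 − ½·1.5·54.5²) = 35643/16; TS = 2970.25.
CS = ½·(184 − 162.2)·43.6 = 475.24; PS = (162.2·43.6 − 75·43.6 − ½·1.5·43.6²) = 2376.2; TS = 2851.44.
DWL = 2970.25 − 2851.44 = 118.81.

DWL = 118.81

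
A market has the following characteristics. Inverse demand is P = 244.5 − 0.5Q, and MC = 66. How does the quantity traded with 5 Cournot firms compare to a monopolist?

With 5 symmetric Cournot firms, each firm's FOC gives 244.5 − 3q = 66, so q = 59.5, Q = 5·59.5 = 297.5, and P = 95.75.
Monopoly sets MR = MC: 244.5 − Q = 66 ⇒ Q = 178.5, P = 244.5 − 0.5·178.5 = 155.25.

Cournot: Q = 297.5; Monopoly: Q = 178.5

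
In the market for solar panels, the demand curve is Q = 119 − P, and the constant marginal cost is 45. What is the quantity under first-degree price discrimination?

Q = 74

Inverting demand: P = 119 − Q.
A perfectly discriminating monopolist sells every unit with P(Q) ≥ MC(Q), so output equals the competitive quantity Q = 74. Each buyer pays their reservation price, so CS = 0 and the firm captures all surplus.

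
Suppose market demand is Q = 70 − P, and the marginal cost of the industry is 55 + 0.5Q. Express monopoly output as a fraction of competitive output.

Inverting demand: P = 70 − Q.
Monopoly sets MR = MC: 70 − 2Q = 55 + 0.5Q ⇒ Q = 6, P = 70 − 6 = 64.
Competitive equilibrium sets price equal to marginal cost: 70 − Q = 55 + 0.5Q, so Q = 10 and P = 60.
Ratio Q_m/Q_c = 6/10 = 0.6.

Q_m/Q_c = 0.6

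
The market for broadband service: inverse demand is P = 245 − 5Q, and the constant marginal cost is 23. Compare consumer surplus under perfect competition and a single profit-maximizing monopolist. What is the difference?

Competitive firms price at marginal cost: P = 23, giving Q = 44.4.
CS = ½·(245 − 23)·44.4 = 4928.4.
Monopoly sets MR = MC: 245 − 10Q = 23 ⇒ Q = 22.2, P = 245 − 5·22.2 = 134.
CS = ½·(245 − 134)·22.2 = 1232.1.
Change in consumer surplus: 1232.1 − 4928.4 = −3696.3.

Consumer surplus falls by 3696.3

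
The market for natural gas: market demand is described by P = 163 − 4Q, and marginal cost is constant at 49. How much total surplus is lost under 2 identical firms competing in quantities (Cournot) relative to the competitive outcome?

Under competition P = MC = 49, so Q = (163 − 49)/4 = 28.5.
In a 2-firm Cournot equilibrium, symmetry and the first-order condition give q = (163 − 49)/(12) = 9.5. So Q = 19 and P = 87.
DWL is the triangle between Q = 19 and Q = 28.5: ½·(28.5 − 19)·(87 − 49) = 180.5.

DWL = 180.5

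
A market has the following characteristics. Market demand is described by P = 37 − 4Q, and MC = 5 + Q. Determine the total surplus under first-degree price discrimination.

With perfect price discrimination, output is the efficient level Q = 6.4 (where demand meets MC), but every buyer pays their willingness to pay: CS = 0 and PS = total surplus.
TS = 102.4 (equal to competitive TS).

TS = 102.4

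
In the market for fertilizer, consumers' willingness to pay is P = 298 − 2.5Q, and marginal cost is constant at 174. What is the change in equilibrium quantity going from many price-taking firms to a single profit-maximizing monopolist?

Q falls by 24.8

Competitive firms price at marginal cost: P = 174, giving Q = 49.6.
A monopolist chooses Q where MR = MC. MR = 298 − 5Q; setting this equal to 174 gives Q = 24.8 and P = 236.
Change in equilibrium quantity: 24.8 − 49.6 = −24.8.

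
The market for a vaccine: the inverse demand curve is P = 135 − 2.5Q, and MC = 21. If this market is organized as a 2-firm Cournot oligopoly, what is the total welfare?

TS = 2310.4

Cournot with 2 identical firms: the symmetric best-response condition is 135 − 7.5q = 21. Each firm produces q = 15.2, total output Q = 30.4, price P = 59.
CS = ½·(135 − 59)·30.4 = 1155.2; PS = (59 − 21)·30.4 = 1155.2; TS = 2310.4.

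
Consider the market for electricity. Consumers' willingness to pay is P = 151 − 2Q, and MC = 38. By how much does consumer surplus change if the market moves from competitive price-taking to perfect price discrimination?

Perfect competition: P = MC = 38, so 151 − 2Q = 38 and Q = 56.5.
CS = ½·(151 − 38)·56.5 = 3192.25.
Under first-degree price discrimination the firm charges each unit its demand price and produces up to where P = MC, i.e. Q = 56.5. Consumer surplus is zero; producer surplus equals total surplus.
CS = 0.
Change in consumer surplus: 0 − 3192.25 = −3192.25.

Consumer surplus falls by 3192.25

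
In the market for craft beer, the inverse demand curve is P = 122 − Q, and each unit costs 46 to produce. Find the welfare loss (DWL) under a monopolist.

Competitive firms price at marginal cost: P = 46, giving Q = 76.
Monopoly sets MR = MC: 122 − 2Q = 46 ⇒ Q = 38, P = 122 − 38 = 84.
DWL is the triangle between Q = 38 and Q = 76: ½·(76 − 38)·(84 − 46) = 722.

DWL = 722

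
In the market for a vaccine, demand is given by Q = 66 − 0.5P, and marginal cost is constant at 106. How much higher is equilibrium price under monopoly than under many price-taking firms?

Equilibrium price rises by 13

Inverting demand: P = 132 − 2Q.
Perfect competition: P = MC = 106, so 132 − 2Q = 106 and Q = 13.
A monopolist chooses Q where MR = MC. MR = 132 − 4Q; setting this equal to 106 gives Q = 6.5 and P = 119.
Change in equilibrium price: 119 − 106 = 13.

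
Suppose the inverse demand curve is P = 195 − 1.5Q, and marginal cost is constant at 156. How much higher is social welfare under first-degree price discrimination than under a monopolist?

Monopoly sets MR = MC: 195 − 3Q = 156 ⇒ Q = 13, P = 195 − 1.5·13 = 175.5.
CS = ½·(195 − 175.5)·13 = 126.75; PS = (175.5 − 156)·13 = 253.5; TS = 380.25.
Under first-degree price discrimination the firm charges each unit its demand price and produces up to where P = MC, i.e. Q = 26. Consumer surplus is zero; producer surplus equals total surplus.
TS = 507 (equal to competitive TS).
Change in social welfare: 507 − 380.25 = 126.75.

TS rises by 126.75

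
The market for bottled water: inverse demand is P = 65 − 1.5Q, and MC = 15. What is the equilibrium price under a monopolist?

P = 40

The monopolist equates marginal revenue to marginal cost: 65 − 3Q = 15, so Q = 50/3. From demand, P = 40.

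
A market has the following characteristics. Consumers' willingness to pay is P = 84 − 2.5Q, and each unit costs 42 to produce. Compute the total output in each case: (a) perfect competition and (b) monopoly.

Competition: Q = 16.8; Monopoly: Q = 8.4

Under competition P = MC = 42, so Q = (84 − 42)/2.5 = 16.8.
A monopolist chooses Q where MR = MC. MR = 84 − 5Q; setting this equal to 42 gives Q = 8.4 and P = 63.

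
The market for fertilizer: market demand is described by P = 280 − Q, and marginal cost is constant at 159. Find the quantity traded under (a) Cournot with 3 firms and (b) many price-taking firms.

Cournot with 3 identical firms: the symmetric best-response condition is 280 − 4q = 159. Each firm produces q = 30.25, total output Q = 90.75, price P = 189.25.
Under competition P = MC = 159, so Q = (280 − 159)/1 = 121.

Cournot: Q = 90.75; Competition: Q = 121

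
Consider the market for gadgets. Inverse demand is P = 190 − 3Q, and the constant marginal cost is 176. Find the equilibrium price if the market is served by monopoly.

P = 183

The monopolist equates marginal revenue to marginal cost: 190 − 6Q = 176, so Q = 7/3. From demand, P = 183.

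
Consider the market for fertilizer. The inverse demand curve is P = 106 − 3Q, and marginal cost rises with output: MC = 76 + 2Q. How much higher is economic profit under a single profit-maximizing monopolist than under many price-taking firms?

π rises by 20.25

Under competition P = MC: 106 − 3Q = 76 + 2Q ⇒ Q = 6, P = 88.
Profit = 88·6 − (76·6 + ½·2·6²) = 36.
The monopolist equates marginal revenue to marginal cost: 106 − 6Q = 76 + 2Q, so Q = 3.75. From demand, P = 94.75.
Profit = 94.75·3.75 − (76·3.75 + ½·2·3.75²) = 56.25.
Change in economic profit: 56.25 − 36 = 20.25.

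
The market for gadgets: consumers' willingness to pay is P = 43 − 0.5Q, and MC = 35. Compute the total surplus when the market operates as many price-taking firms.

TS = 64

Under competition P = MC = 35, so Q = (43 − 35)/0.5 = 16.
CS = ½·(43 − 35)·16 = 64; PS = (35 − 35)·16 = 0; TS = 64.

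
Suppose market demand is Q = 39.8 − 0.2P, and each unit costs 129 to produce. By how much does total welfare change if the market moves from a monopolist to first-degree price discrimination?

Inverting demand: P = 199 − 5Q.
A monopolist chooses Q where MR = MC. MR = 199 − 10Q; setting this equal to 129 gives Q = 7 and P = 164.
CS = ½·(199 − 164)·7 = 122.5; PS = (164 − 129)·7 = 245; TS = 367.5.
With perfect price discrimination, output is the efficient level Q = 14 (where demand meets MC), but every buyer pays their willingness to pay: CS = 0 and PS = total surplus.
TS = 490 (equal to competitive TS).
Change in total welfare: 490 − 367.5 = 122.5.

TS rises by 122.5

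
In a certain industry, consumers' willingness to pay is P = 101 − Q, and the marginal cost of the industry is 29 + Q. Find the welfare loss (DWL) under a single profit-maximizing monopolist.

DWL = 144

Under competition P = MC: 101 − Q = 29 + Q ⇒ Q = 36, P = 65.
A monopolist chooses Q where MR = MC. MR = 101 − 2Q; setting this equal to 29 + Q gives Q = 24 and P = 77.
CS = ½·(101 − 65)·36 = 648; PS = (65·36 − 29·36 − ½·1·36²) = 648; TS = 1296.
CS = ½·(101 − 77)·24 = 288; PS = (77·24 − 29·24 − ½·1·24²) = 864; TS = 1152.
DWL = 1296 − 1152 = 144.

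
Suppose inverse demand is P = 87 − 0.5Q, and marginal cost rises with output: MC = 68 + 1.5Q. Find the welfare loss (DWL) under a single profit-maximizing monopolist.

Competitive equilibrium sets price equal to marginal cost: 87 − 0.5Q = 68 + 1.5Q, so Q = 9.5 and P = 82.25.
Monopoly sets MR = MC: 87 − Q = 68 + 1.5Q ⇒ Q = 7.6, P = 87 − 0.5·7.6 = 83.2.
CS = ½·(87 − 82.25)·9.5 = 361/16; PS = (82.25·9.5 − 68·9.5 − ½·1.5·9.5²) = 1083/16; TS = 90.25.
CS = ½·(87 − 83.2)·7.6 = 14.44; PS = (83.2·7.6 − 68·7.6 − ½·1.5·7.6²) = 72.2; TS = 86.64.
DWL = 90.25 − 86.64 = 3.61.

DWL = 3.61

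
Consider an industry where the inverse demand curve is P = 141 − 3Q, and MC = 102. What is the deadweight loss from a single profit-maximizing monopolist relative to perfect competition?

DWL = 63.375

Under competition P = MC = 102, so Q = (141 − 102)/3 = 13.
Monopoly sets MR = MC: 141 − 6Q = 102 ⇒ Q = 6.5, P = 141 − 3·6.5 = 121.5.
DWL is the triangle between Q = 6.5 and Q = 13: ½·(13 − 6.5)·(121.5 − 102) = 63.375.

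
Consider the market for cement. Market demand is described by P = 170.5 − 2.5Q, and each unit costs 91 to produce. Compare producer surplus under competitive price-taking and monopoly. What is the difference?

Producer surplus rises by 632.025

Competitive firms price at marginal cost: P = 91, giving Q = 31.8.
PS = (91 − 91)·31.8 = 0.
The monopolist equates marginal revenue to marginal cost: 170.5 − 5Q = 91, so Q = 15.9. From demand, P = 130.75.
PS = (130.75 − 91)·15.9 = 632.025.
Change in producer surplus: 632.025 − 0 = 632.025.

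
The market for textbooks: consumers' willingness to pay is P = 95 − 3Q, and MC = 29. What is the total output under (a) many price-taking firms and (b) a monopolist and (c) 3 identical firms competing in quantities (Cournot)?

Competition: Q = 22; Monopoly: Q = 11; Cournot: Q = 16.5

Competitive firms price at marginal cost: P = 29, giving Q = 22.
Monopoly sets MR = MC: 95 − 6Q = 29 ⇒ Q = 11, P = 95 − 3·11 = 62.
In a 3-firm Cournot equilibrium, symmetry and the first-order condition give q = (95 − 29)/(12) = 5.5. So Q = 16.5 and P = 45.5.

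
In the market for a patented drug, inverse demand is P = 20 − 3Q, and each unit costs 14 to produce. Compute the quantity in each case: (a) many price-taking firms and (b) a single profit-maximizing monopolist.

Competition: Q = 2; Monopoly: Q = 1

Perfect competition: P = MC = 14, so 20 − 3Q = 14 and Q = 2.
Monopoly sets MR = MC: 20 − 6Q = 14 ⇒ Q = 1, P = 20 − 3·1 = 17.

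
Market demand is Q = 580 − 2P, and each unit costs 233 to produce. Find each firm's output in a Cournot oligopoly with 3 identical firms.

Inverting demand: P = 290 − 0.5Q.
In a 3-firm Cournot equilibrium, symmetry and the first-order condition give q = (290 − 233)/(2) = 28.5. So Q = 85.5 and P = 247.25.

q_i = 28.5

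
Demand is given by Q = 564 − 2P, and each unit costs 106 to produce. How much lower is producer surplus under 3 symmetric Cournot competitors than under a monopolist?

PS falls by 3872

Inverting demand: P = 282 − 0.5Q.
Monopoly sets MR = MC: 282 − Q = 106 ⇒ Q = 176, P = 282 − 0.5·176 = 194.
PS = (194 − 106)·176 = 15488.
In a 3-firm Cournot equilibrium, symmetry and the first-order condition give q = (282 − 106)/(2) = 88. So Q = 264 and P = 150.
PS = (150 − 106)·264 = 11616.
Change in producer surplus: 11616 − 15488 = −3872.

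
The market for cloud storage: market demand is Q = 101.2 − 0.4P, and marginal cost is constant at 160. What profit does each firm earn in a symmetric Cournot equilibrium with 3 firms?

π_i = 216.225

Inverting demand: P = 253 − 2.5Q.
In a 3-firm Cournot equilibrium, symmetry and the first-order condition give q = (253 − 160)/(10) = 9.3. So Q = 27.9 and P = 183.25.
Each firm's profit = (183.25 − 160)·9.3 = 216.225.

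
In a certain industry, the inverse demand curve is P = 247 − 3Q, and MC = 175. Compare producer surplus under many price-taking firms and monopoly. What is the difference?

PS rises by 432

Competitive firms price at marginal cost: P = 175, giving Q = 24.
PS = (175 − 175)·24 = 0.
The monopolist equates marginal revenue to marginal cost: 247 − 6Q = 175, so Q = 12. From demand, P = 211.
PS = (211 − 175)·12 = 432.
Change in producer surplus: 432 − 0 = 432.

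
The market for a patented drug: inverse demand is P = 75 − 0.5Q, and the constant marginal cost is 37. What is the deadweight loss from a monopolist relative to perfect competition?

DWL = 361

Perfect competition: P = MC = 37, so 75 − 0.5Q = 37 and Q = 76.
Monopoly sets MR = MC: 75 − Q = 37 ⇒ Q = 38, P = 75 − 0.5·38 = 56.
DWL is the triangle between Q = 38 and Q = 76: ½·(76 − 38)·(56 − 37) = 361.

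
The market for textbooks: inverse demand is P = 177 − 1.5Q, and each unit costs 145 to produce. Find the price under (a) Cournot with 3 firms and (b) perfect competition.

Cournot with 3 identical firms: the symmetric best-response condition is 177 − 6q = 145. Each firm produces q = 16/3, total output Q = 16, price P = 153.
Competitive firms price at marginal cost: P = 145, giving Q = 64/3.

Cournot: P = 153; Competition: P = 145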